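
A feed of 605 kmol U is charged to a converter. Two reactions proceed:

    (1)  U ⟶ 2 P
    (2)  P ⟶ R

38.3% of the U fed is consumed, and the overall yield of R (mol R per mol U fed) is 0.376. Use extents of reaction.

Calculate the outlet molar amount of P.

Conversion of U: U consumed = 1ξ₁ = 0.383 × 605 → ξ₁ = 231.7 kmol.
Yield of R: 1ξ₂ / 605 = 0.376 → ξ₂ = 227.5 kmol.
Outlet amounts (n = n₀ + Σ ν·ξ):
  U: 605 − 1(231.7) = 373.3
  P: 0 + 2(231.7) − 1(227.5) = 236
  R: 0 + 1(227.5) = 227.5

236 kmol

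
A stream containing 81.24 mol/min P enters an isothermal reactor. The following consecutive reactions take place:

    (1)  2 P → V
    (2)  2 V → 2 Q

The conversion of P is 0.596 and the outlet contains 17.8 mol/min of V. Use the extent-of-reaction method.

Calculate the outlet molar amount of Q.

Conversion of P: P consumed = 2ξ₁ = 0.596 × 81.24 → ξ₁ = 24.21 mol/min.
V balance: n_V = 0 + 1ξ₁ − 2ξ₂ = 17.8 → ξ₂ = (1·24.21 − 17.8)/2 = 3.205 mol/min.
Outlet amounts (n = n₀ + Σ ν·ξ):
  P: 81.24 − 2(24.21) = 32.82
  V: 0 + 1(24.21) − 2(3.205) = 17.8
  Q: 0 + 2(3.205) = 6.41

6.41 mol/min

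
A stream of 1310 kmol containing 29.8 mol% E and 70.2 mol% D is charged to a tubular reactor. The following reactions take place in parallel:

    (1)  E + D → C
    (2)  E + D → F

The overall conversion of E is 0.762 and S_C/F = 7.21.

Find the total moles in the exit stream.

1010 kmol

Conversion of E: E consumed = 0.762 × 390.4 = 297.5 kmol = 1ξ₁ + 1ξ₂.
Selectivity: 1ξ₁ / (1ξ₂) = 7.21 → ξ₁ = 7.21 ξ₂.
Substitute: (1·7.21 + 1) ξ₂ = 297.5 → ξ₂ = 36.23 kmol, ξ₁ = 261.2 kmol.
Outlet amounts (n = n₀ + Σ ν·ξ):
  E: 390.4 − 1(261.2) − 1(36.23) = 92.91
  D: 919.6 − 1(261.2) − 1(36.23) = 622.2
  C: 0 + 1(261.2) = 261.2
  F: 0 + 1(36.23) = 36.23
Total out = 92.91 + 622.2 + 261.2 + 36.23 = 1013 kmol.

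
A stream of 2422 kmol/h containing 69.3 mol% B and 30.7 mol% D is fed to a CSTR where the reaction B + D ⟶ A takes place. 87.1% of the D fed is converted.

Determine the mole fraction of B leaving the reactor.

0.581

D reacted = 0.871 × 743.6 = 647.6 kmol/h; ν_D = −1, so ξ = 647.6/1 = 647.6 kmol/h.
Outlet amounts (n = n₀ + ν ξ):
  B: 1678 − 1(647.6) = 1031
  D: 743.6 − 1(647.6) = 95.92
  A: 0 + 1(647.6) = 647.6
Total out = 1774 kmol/h; y_B = 1031 / 1774 = 0.5809.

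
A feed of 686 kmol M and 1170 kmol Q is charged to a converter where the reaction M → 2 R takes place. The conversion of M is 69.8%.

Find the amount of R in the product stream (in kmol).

958 kmol

M reacted = 0.698 × 686 = 478.8 kmol; ν_M = −1, so ξ = 478.8/1 = 478.8 kmol.
Outlet amounts (n = n₀ + ν ξ):
  M: 686 − 1(478.8) = 207.2
  R: 0 + 2(478.8) = 957.7
  Q: 1170 (inert)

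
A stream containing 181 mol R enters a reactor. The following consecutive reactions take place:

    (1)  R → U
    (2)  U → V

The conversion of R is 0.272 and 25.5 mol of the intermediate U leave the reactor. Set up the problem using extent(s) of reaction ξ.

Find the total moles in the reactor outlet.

181 mol

Conversion of R: R consumed = 1ξ₁ = 0.272 × 181 → ξ₁ = 49.23 mol.
U balance: n_U = 0 + 1ξ₁ − 1ξ₂ = 25.5 → ξ₂ = (1·49.23 − 25.5)/1 = 23.73 mol.
Outlet amounts (n = n₀ + Σ ν·ξ):
  R: 181 − 1(49.23) = 131.8
  U: 0 + 1(49.23) − 1(23.73) = 25.5
  V: 0 + 1(23.73) = 23.73
Total out = 131.8 + 25.5 + 23.73 = 181 mol.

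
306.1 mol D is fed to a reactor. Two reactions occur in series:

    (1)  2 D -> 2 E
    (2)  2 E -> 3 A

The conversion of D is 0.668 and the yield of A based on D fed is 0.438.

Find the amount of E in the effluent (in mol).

Conversion of D: D consumed = 2ξ₁ = 0.668 × 306.1 → ξ₁ = 102.2 mol.
Yield of A: 3ξ₂ / 306.1 = 0.438 → ξ₂ = 44.69 mol.
Outlet amounts (n = n₀ + Σ ν·ξ):
  D: 306.1 − 2(102.2) = 101.6
  E: 0 + 2(102.2) − 2(44.69) = 115.1
  A: 0 + 3(44.69) = 134.1

115 mol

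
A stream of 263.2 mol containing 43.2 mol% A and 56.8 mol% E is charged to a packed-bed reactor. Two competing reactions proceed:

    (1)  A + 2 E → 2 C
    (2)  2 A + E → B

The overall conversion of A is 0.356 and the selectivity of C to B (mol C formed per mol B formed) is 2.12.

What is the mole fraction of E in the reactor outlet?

Conversion of A: A consumed = 0.356 × 113.7 = 40.48 mol = 1ξ₁ + 2ξ₂.
Selectivity: 2ξ₁ / (1ξ₂) = 2.12 → ξ₁ = 1.06 ξ₂.
Substitute: (1·1.06 + 2) ξ₂ = 40.48 → ξ₂ = 13.23 mol, ξ₁ = 14.02 mol.
Outlet amounts (n = n₀ + Σ ν·ξ):
  A: 113.7 − 1(14.02) − 2(13.23) = 73.22
  E: 149.5 − 2(14.02) − 1(13.23) = 108.2
  C: 0 + 2(14.02) = 28.04
  B: 0 + 1(13.23) = 13.23
Total out = 222.7 mol; y_E = 108.2 / 222.7 = 0.4859.

0.486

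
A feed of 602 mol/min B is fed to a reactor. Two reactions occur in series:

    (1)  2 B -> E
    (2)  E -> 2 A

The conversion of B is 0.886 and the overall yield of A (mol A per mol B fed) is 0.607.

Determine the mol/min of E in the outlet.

84 mol/min

Conversion of B: B consumed = 2ξ₁ = 0.886 × 602 → ξ₁ = 266.7 mol/min.
Yield of A: 2ξ₂ / 602 = 0.607 → ξ₂ = 182.7 mol/min.
Outlet amounts (n = n₀ + Σ ν·ξ):
  B: 602 − 2(266.7) = 68.63
  E: 0 + 1(266.7) − 1(182.7) = 83.98
  A: 0 + 2(182.7) = 365.4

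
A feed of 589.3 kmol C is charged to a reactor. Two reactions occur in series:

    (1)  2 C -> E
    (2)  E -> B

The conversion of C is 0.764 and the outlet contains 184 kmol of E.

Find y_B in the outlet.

0.113

Conversion of C: C consumed = 2ξ₁ = 0.764 × 589.3 → ξ₁ = 225.1 kmol.
E balance: n_E = 0 + 1ξ₁ − 1ξ₂ = 184 → ξ₂ = (1·225.1 − 184)/1 = 41.11 kmol.
Outlet amounts (n = n₀ + Σ ν·ξ):
  C: 589.3 − 2(225.1) = 139.1
  E: 0 + 1(225.1) − 1(41.11) = 184
  B: 0 + 1(41.11) = 41.11
Total out = 364.2 kmol; y_B = 41.11 / 364.2 = 0.1129.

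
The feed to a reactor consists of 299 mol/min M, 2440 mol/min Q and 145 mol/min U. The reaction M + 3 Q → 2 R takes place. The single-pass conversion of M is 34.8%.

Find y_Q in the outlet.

0.795

M reacted = 0.348 × 299 = 104.1 mol/min; ν_M = −1, so ξ = 104.1/1 = 104.1 mol/min.
Outlet amounts (n = n₀ + ν ξ):
  M: 299 − 1(104.1) = 194.9
  Q: 2440 − 3(104.1) = 2128
  R: 0 + 2(104.1) = 208.1
  U: 145 (inert)
Total out = 2676 mol/min; y_Q = 2128 / 2676 = 0.7952.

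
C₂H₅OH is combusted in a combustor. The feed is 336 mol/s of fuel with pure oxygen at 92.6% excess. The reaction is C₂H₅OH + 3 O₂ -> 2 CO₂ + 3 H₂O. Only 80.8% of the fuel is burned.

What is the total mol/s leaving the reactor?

2550 mol/s

Stoichiometric O₂ = 3 × 336 = 1008 mol/s; O₂ fed = 1008 × 1.926 = 1941 mol/s.
Fuel reacted = 0.808 × 336 → ξ = 271.5 mol/s.
Outlet (n = n₀ + ν ξ):
  C₂H₅OH: 336 − 1(271.5) = 64.51
  O₂: 1941 − 3(271.5) = 1127
  CO₂: 0 + 2(271.5) = 543
  H₂O: 0 + 3(271.5) = 814.5
Total out = 64.51 + 1127 + 543 + 814.5 = 2549 mol/s.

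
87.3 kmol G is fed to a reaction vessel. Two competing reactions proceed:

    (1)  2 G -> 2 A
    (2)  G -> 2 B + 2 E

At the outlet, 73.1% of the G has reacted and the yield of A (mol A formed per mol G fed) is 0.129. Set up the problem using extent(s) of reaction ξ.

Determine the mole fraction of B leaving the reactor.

0.429

Yield of A: 2ξ₁ / 87.3 = 0.129 → ξ₁ = 5.631 kmol.
Conversion of G: 2ξ₁ + 1ξ₂ = 0.731 × 87.3 = 63.82 → ξ₂ = 52.55 kmol.
Outlet amounts (n = n₀ + Σ ν·ξ):
  G: 87.3 − 2(5.631) − 1(52.55) = 23.48
  A: 0 + 2(5.631) = 11.26
  B: 0 + 2(52.55) = 105.1
  E: 0 + 2(52.55) = 105.1
Total out = 245 kmol; y_B = 105.1 / 245 = 0.4291.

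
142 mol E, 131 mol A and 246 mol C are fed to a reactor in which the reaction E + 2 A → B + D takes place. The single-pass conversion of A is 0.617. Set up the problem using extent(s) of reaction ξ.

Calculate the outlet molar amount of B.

A reacted = 0.617 × 131 = 80.83 mol; ν_A = −2, so ξ = 80.83/2 = 40.41 mol.
Outlet amounts (n = n₀ + ν ξ):
  E: 142 − 1(40.41) = 101.6
  A: 131 − 2(40.41) = 50.17
  B: 0 + 1(40.41) = 40.41
  D: 0 + 1(40.41) = 40.41
  C: 246 (inert)

40.4 mol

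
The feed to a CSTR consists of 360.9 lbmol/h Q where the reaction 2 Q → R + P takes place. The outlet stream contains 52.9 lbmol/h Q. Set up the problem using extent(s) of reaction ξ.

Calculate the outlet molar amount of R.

For Q: n = n₀ − 2ξ → 52.9 = 360.9 − 2ξ, giving ξ = 154 lbmol/h.
Outlet amounts (n = n₀ + ν ξ):
  Q: 360.9 − 2(154) = 52.9
  R: 0 + 1(154) = 154
  P: 0 + 1(154) = 154

154 lbmol/h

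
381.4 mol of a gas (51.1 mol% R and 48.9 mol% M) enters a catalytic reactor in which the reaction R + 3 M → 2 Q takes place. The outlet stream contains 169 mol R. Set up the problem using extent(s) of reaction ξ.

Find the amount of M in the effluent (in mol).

109 mol

For R: n = n₀ − 1ξ → 169 = 194.9 − 1ξ, giving ξ = 25.9 mol.
Outlet amounts (n = n₀ + ν ξ):
  R: 194.9 − 1(25.9) = 169
  M: 186.5 − 3(25.9) = 108.8
  Q: 0 + 2(25.9) = 51.79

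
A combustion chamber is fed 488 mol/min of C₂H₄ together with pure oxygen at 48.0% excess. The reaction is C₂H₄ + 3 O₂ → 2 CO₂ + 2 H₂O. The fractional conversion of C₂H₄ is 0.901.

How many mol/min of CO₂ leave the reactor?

Stoichiometric O₂ = 3 × 488 = 1464 mol/min; O₂ fed = 1464 × 1.480 = 2167 mol/min.
Fuel reacted = 0.901 × 488 → ξ = 439.7 mol/min.
Outlet (n = n₀ + ν ξ):
  C₂H₄: 488 − 1(439.7) = 48.31
  O₂: 2167 − 3(439.7) = 847.7
  CO₂: 0 + 2(439.7) = 879.4
  H₂O: 0 + 2(439.7) = 879.4

879 mol/min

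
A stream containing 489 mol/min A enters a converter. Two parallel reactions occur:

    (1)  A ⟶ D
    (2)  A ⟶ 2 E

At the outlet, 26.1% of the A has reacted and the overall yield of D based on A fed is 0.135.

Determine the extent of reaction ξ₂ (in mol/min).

Yield of D: 1ξ₁ / 489 = 0.135 → ξ₁ = 66.02 mol/min.
Conversion of A: 1ξ₁ + 1ξ₂ = 0.261 × 489 = 127.6 → ξ₂ = 61.61 mol/min.
Outlet amounts (n = n₀ + Σ ν·ξ):
  A: 489 − 1(66.02) − 1(61.61) = 361.4
  D: 0 + 1(66.02) = 66.02
  E: 0 + 2(61.61) = 123.2

ξ₂ = 61.6 mol/min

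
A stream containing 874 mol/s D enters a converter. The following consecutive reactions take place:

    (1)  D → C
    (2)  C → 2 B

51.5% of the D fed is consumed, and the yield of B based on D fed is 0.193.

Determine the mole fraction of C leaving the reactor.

0.382

Conversion of D: D consumed = 1ξ₁ = 0.515 × 874 → ξ₁ = 450.1 mol/s.
Yield of B: 2ξ₂ / 874 = 0.193 → ξ₂ = 84.34 mol/s.
Outlet amounts (n = n₀ + Σ ν·ξ):
  D: 874 − 1(450.1) = 423.9
  C: 0 + 1(450.1) − 1(84.34) = 365.8
  B: 0 + 2(84.34) = 168.7
Total out = 958.3 mol/s; y_C = 365.8 / 958.3 = 0.3817.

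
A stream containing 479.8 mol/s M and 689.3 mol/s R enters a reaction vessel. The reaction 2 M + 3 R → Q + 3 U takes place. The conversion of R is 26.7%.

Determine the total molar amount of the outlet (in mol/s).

1110 mol/s

R reacted = 0.267 × 689.3 = 184 mol/s; ν_R = −3, so ξ = 184/3 = 61.35 mol/s.
Outlet amounts (n = n₀ + ν ξ):
  M: 479.8 − 2(61.35) = 357.1
  R: 689.3 − 3(61.35) = 505.3
  Q: 0 + 1(61.35) = 61.35
  U: 0 + 3(61.35) = 184
Total out = 357.1 + 505.3 + 61.35 + 184 = 1108 mol/s.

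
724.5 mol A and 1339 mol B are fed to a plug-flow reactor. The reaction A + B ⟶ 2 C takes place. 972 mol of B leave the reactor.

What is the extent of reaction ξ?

ξ = 367 mol

For B: n = n₀ − 1ξ → 972 = 1339 − 1ξ, giving ξ = 367 mol.
Outlet amounts (n = n₀ + ν ξ):
  A: 724.5 − 1(367) = 357.5
  B: 1339 − 1(367) = 972
  C: 0 + 2(367) = 734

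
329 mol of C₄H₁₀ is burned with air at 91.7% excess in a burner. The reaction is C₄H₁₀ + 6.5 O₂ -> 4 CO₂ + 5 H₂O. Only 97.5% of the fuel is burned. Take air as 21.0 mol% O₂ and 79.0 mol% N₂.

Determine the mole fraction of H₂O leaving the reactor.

Stoichiometric O₂ = 6.5 × 329 = 2138 mol; O₂ fed = 2138 × 1.917 = 4100 mol.
N₂ fed = 4100 × 79/21 = 15420 mol.
Fuel reacted = 0.975 × 329 → ξ = 320.8 mol.
Outlet (n = n₀ + ν ξ):
  C₄H₁₀: 329 − 1(320.8) = 8.225
  O₂: 4100 − 6.5(320.8) = 2014
  N₂: 15420 (inert)
  CO₂: 0 + 4(320.8) = 1283
  H₂O: 0 + 5(320.8) = 1604
Total out = 20330 mol; y_H₂O = 1604 / 20330 = 0.07889.

0.0789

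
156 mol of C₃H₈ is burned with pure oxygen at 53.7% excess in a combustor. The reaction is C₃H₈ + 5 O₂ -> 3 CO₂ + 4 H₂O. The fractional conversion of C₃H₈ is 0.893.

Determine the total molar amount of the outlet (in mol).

Stoichiometric O₂ = 5 × 156 = 780 mol; O₂ fed = 780 × 1.537 = 1199 mol.
Fuel reacted = 0.893 × 156 → ξ = 139.3 mol.
Outlet (n = n₀ + ν ξ):
  C₃H₈: 156 − 1(139.3) = 16.69
  O₂: 1199 − 5(139.3) = 502.3
  CO₂: 0 + 3(139.3) = 417.9
  H₂O: 0 + 4(139.3) = 557.2
Total out = 16.69 + 502.3 + 417.9 + 557.2 = 1494 mol.

1490 mol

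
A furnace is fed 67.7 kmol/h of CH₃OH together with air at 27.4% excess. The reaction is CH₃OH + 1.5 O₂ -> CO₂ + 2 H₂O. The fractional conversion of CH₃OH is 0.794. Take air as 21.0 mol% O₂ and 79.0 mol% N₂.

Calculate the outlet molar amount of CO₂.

Stoichiometric O₂ = 1.5 × 67.7 = 101.6 kmol/h; O₂ fed = 101.6 × 1.274 = 129.4 kmol/h.
N₂ fed = 129.4 × 79/21 = 486.7 kmol/h.
Fuel reacted = 0.794 × 67.7 → ξ = 53.75 kmol/h.
Outlet (n = n₀ + ν ξ):
  CH₃OH: 67.7 − 1(53.75) = 13.95
  O₂: 129.4 − 1.5(53.75) = 48.74
  N₂: 486.7 (inert)
  CO₂: 0 + 1(53.75) = 53.75
  H₂O: 0 + 2(53.75) = 107.5

53.8 kmol/h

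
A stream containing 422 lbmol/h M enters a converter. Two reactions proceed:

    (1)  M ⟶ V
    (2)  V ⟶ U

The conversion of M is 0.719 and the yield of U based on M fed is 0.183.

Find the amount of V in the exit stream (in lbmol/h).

Conversion of M: M consumed = 1ξ₁ = 0.719 × 422 → ξ₁ = 303.4 lbmol/h.
Yield of U: 1ξ₂ / 422 = 0.183 → ξ₂ = 77.23 lbmol/h.
Outlet amounts (n = n₀ + Σ ν·ξ):
  M: 422 − 1(303.4) = 118.6
  V: 0 + 1(303.4) − 1(77.23) = 226.2
  U: 0 + 1(77.23) = 77.23

226 lbmol/h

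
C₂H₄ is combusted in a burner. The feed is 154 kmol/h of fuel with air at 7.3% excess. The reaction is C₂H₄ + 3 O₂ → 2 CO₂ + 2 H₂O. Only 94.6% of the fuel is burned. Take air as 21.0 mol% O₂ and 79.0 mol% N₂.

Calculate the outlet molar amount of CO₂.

Stoichiometric O₂ = 3 × 154 = 462 kmol/h; O₂ fed = 462 × 1.073 = 495.7 kmol/h.
N₂ fed = 495.7 × 79/21 = 1865 kmol/h.
Fuel reacted = 0.946 × 154 → ξ = 145.7 kmol/h.
Outlet (n = n₀ + ν ξ):
  C₂H₄: 154 − 1(145.7) = 8.316
  O₂: 495.7 − 3(145.7) = 58.67
  N₂: 1865 (inert)
  CO₂: 0 + 2(145.7) = 291.4
  H₂O: 0 + 2(145.7) = 291.4

291 kmol/h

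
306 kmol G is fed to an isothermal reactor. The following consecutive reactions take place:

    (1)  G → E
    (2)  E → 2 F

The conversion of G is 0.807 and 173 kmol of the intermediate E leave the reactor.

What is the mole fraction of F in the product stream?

0.389

Conversion of G: G consumed = 1ξ₁ = 0.807 × 306 → ξ₁ = 246.9 kmol.
E balance: n_E = 0 + 1ξ₁ − 1ξ₂ = 173 → ξ₂ = (1·246.9 − 173)/1 = 73.94 kmol.
Outlet amounts (n = n₀ + Σ ν·ξ):
  G: 306 − 1(246.9) = 59.06
  E: 0 + 1(246.9) − 1(73.94) = 173
  F: 0 + 2(73.94) = 147.9
Total out = 379.9 kmol; y_F = 147.9 / 379.9 = 0.3892.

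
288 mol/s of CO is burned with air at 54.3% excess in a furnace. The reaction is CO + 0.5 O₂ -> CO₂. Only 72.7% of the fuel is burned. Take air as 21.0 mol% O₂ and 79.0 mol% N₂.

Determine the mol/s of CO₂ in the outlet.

209 mol/s

Stoichiometric O₂ = 0.5 × 288 = 144 mol/s; O₂ fed = 144 × 1.543 = 222.2 mol/s.
N₂ fed = 222.2 × 79/21 = 835.9 mol/s.
Fuel reacted = 0.727 × 288 → ξ = 209.4 mol/s.
Outlet (n = n₀ + ν ξ):
  CO: 288 − 1(209.4) = 78.62
  O₂: 222.2 − 0.5(209.4) = 117.5
  N₂: 835.9 (inert)
  CO₂: 0 + 1(209.4) = 209.4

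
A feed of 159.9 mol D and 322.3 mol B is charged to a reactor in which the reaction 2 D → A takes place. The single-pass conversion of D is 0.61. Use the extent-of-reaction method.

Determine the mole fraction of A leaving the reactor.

D reacted = 0.61 × 159.9 = 97.54 mol; ν_D = −2, so ξ = 97.54/2 = 48.77 mol.
Outlet amounts (n = n₀ + ν ξ):
  D: 159.9 − 2(48.77) = 62.36
  A: 0 + 1(48.77) = 48.77
  B: 322.3 (inert)
Total out = 433.4 mol; y_A = 48.77 / 433.4 = 0.1125.

0.113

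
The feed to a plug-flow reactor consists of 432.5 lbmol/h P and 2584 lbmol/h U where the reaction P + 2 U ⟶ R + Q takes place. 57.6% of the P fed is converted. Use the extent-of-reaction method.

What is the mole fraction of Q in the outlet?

P reacted = 0.576 × 432.5 = 249.1 lbmol/h; ν_P = −1, so ξ = 249.1/1 = 249.1 lbmol/h.
Outlet amounts (n = n₀ + ν ξ):
  P: 432.5 − 1(249.1) = 183.4
  U: 2584 − 2(249.1) = 2086
  R: 0 + 1(249.1) = 249.1
  Q: 0 + 1(249.1) = 249.1
Total out = 2767 lbmol/h; y_Q = 249.1 / 2767 = 0.09002.

0.09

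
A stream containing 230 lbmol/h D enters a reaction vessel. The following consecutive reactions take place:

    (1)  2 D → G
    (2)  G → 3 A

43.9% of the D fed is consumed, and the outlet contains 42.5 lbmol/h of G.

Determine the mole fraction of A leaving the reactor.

Conversion of D: D consumed = 2ξ₁ = 0.439 × 230 → ξ₁ = 50.48 lbmol/h.
G balance: n_G = 0 + 1ξ₁ − 1ξ₂ = 42.5 → ξ₂ = (1·50.48 − 42.5)/1 = 7.985 lbmol/h.
Outlet amounts (n = n₀ + Σ ν·ξ):
  D: 230 − 2(50.48) = 129
  G: 0 + 1(50.48) − 1(7.985) = 42.5
  A: 0 + 3(7.985) = 23.95
Total out = 195.5 lbmol/h; y_A = 23.95 / 195.5 = 0.1225.

0.123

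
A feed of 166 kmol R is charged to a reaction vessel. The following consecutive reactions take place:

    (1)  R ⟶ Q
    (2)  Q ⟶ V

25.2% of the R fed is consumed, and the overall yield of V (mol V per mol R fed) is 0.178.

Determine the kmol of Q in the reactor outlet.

Conversion of R: R consumed = 1ξ₁ = 0.252 × 166 → ξ₁ = 41.83 kmol.
Yield of V: 1ξ₂ / 166 = 0.178 → ξ₂ = 29.55 kmol.
Outlet amounts (n = n₀ + Σ ν·ξ):
  R: 166 − 1(41.83) = 124.2
  Q: 0 + 1(41.83) − 1(29.55) = 12.28
  V: 0 + 1(29.55) = 29.55

12.3 kmol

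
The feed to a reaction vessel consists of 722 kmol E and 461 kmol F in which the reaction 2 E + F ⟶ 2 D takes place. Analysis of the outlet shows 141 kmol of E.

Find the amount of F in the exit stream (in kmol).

For E: n = n₀ − 2ξ → 141 = 722 − 2ξ, giving ξ = 290.5 kmol.
Outlet amounts (n = n₀ + ν ξ):
  E: 722 − 2(290.5) = 141
  F: 461 − 1(290.5) = 170.5
  D: 0 + 2(290.5) = 581

170 kmol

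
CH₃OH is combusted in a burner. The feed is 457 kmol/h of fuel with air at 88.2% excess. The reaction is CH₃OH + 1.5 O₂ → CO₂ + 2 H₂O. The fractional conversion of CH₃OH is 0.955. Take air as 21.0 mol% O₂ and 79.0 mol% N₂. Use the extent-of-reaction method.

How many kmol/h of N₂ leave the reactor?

4850 kmol/h

Stoichiometric O₂ = 1.5 × 457 = 685.5 kmol/h; O₂ fed = 685.5 × 1.882 = 1290 kmol/h.
N₂ fed = 1290 × 79/21 = 4853 kmol/h.
Fuel reacted = 0.955 × 457 → ξ = 436.4 kmol/h.
Outlet (n = n₀ + ν ξ):
  CH₃OH: 457 − 1(436.4) = 20.56
  O₂: 1290 − 1.5(436.4) = 635.5
  N₂: 4853 (inert)
  CO₂: 0 + 1(436.4) = 436.4
  H₂O: 0 + 2(436.4) = 872.9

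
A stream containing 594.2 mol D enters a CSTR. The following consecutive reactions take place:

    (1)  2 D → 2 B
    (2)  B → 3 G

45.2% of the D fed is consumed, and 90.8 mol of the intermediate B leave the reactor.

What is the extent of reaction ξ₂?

Conversion of D: D consumed = 2ξ₁ = 0.452 × 594.2 → ξ₁ = 134.3 mol.
B balance: n_B = 0 + 2ξ₁ − 1ξ₂ = 90.8 → ξ₂ = (2·134.3 − 90.8)/1 = 177.8 mol.
Outlet amounts (n = n₀ + Σ ν·ξ):
  D: 594.2 − 2(134.3) = 325.6
  B: 0 + 2(134.3) − 1(177.8) = 90.8
  G: 0 + 3(177.8) = 533.3

ξ₂ = 178 mol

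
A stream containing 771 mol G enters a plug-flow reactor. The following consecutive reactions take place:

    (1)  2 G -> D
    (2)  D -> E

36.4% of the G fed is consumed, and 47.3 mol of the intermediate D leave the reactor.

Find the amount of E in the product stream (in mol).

93 mol

Conversion of G: G consumed = 2ξ₁ = 0.364 × 771 → ξ₁ = 140.3 mol.
D balance: n_D = 0 + 1ξ₁ − 1ξ₂ = 47.3 → ξ₂ = (1·140.3 − 47.3)/1 = 93.02 mol.
Outlet amounts (n = n₀ + Σ ν·ξ):
  G: 771 − 2(140.3) = 490.4
  D: 0 + 1(140.3) − 1(93.02) = 47.3
  E: 0 + 1(93.02) = 93.02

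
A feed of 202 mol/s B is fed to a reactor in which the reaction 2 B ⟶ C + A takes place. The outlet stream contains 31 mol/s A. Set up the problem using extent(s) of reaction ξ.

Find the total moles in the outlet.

For A: n = n₀ + 1ξ → 31 = 0 + 1ξ, giving ξ = 31 mol/s.
Outlet amounts (n = n₀ + ν ξ):
  B: 202 − 2(31) = 140
  C: 0 + 1(31) = 31
  A: 0 + 1(31) = 31
Total out = 140 + 31 + 31 = 202 mol/s.

202 mol/s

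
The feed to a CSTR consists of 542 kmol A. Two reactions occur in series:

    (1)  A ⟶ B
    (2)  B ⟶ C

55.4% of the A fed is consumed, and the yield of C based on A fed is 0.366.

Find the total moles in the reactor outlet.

Conversion of A: A consumed = 1ξ₁ = 0.554 × 542 → ξ₁ = 300.3 kmol.
Yield of C: 1ξ₂ / 542 = 0.366 → ξ₂ = 198.4 kmol.
Outlet amounts (n = n₀ + Σ ν·ξ):
  A: 542 − 1(300.3) = 241.7
  B: 0 + 1(300.3) − 1(198.4) = 101.9
  C: 0 + 1(198.4) = 198.4
Total out = 241.7 + 101.9 + 198.4 = 542 kmol.

542 kmol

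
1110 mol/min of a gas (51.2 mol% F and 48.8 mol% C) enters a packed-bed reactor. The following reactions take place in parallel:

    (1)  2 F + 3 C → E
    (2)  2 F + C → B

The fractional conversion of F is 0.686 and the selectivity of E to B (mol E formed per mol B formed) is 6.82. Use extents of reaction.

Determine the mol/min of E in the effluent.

170 mol/min

Conversion of F: F consumed = 0.686 × 568.3 = 389.9 mol/min = 2ξ₁ + 2ξ₂.
Selectivity: 1ξ₁ / (1ξ₂) = 6.82 → ξ₁ = 6.82 ξ₂.
Substitute: (2·6.82 + 2) ξ₂ = 389.9 → ξ₂ = 24.93 mol/min, ξ₁ = 170 mol/min.
Outlet amounts (n = n₀ + Σ ν·ξ):
  F: 568.3 − 2(170) − 2(24.93) = 178.5
  C: 541.7 − 3(170) − 1(24.93) = 6.734
  E: 0 + 1(170) = 170
  B: 0 + 1(24.93) = 24.93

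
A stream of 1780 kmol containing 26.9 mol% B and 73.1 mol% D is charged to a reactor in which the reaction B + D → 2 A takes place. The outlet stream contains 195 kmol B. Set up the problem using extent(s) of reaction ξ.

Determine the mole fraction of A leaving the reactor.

0.319

For B: n = n₀ − 1ξ → 195 = 478.8 − 1ξ, giving ξ = 283.8 kmol.
Outlet amounts (n = n₀ + ν ξ):
  B: 478.8 − 1(283.8) = 195
  D: 1301 − 1(283.8) = 1017
  A: 0 + 2(283.8) = 567.6
Total out = 1780 kmol; y_A = 567.6 / 1780 = 0.3189.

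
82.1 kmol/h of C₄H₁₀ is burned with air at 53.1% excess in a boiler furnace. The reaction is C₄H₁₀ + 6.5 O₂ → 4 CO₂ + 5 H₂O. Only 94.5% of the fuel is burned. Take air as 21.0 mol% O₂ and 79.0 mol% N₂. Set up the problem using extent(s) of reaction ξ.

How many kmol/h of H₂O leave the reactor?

388 kmol/h

Stoichiometric O₂ = 6.5 × 82.1 = 533.6 kmol/h; O₂ fed = 533.6 × 1.531 = 817 kmol/h.
N₂ fed = 817 × 79/21 = 3074 kmol/h.
Fuel reacted = 0.945 × 82.1 → ξ = 77.58 kmol/h.
Outlet (n = n₀ + ν ξ):
  C₄H₁₀: 82.1 − 1(77.58) = 4.516
  O₂: 817 − 6.5(77.58) = 312.7
  N₂: 3074 (inert)
  CO₂: 0 + 4(77.58) = 310.3
  H₂O: 0 + 5(77.58) = 387.9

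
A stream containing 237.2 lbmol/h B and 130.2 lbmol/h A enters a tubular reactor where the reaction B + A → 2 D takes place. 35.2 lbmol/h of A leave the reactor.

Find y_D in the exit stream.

0.517

For A: n = n₀ − 1ξ → 35.2 = 130.2 − 1ξ, giving ξ = 95 lbmol/h.
Outlet amounts (n = n₀ + ν ξ):
  B: 237.2 − 1(95) = 142.2
  A: 130.2 − 1(95) = 35.2
  D: 0 + 2(95) = 190
Total out = 367.4 lbmol/h; y_D = 190 / 367.4 = 0.5171.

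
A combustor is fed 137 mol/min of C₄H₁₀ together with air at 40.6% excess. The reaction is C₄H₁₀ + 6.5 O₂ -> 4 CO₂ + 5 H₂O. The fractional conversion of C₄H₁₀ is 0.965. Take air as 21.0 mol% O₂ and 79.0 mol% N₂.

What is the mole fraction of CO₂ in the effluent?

0.084

Stoichiometric O₂ = 6.5 × 137 = 890.5 mol/min; O₂ fed = 890.5 × 1.406 = 1252 mol/min.
N₂ fed = 1252 × 79/21 = 4710 mol/min.
Fuel reacted = 0.965 × 137 → ξ = 132.2 mol/min.
Outlet (n = n₀ + ν ξ):
  C₄H₁₀: 137 − 1(132.2) = 4.795
  O₂: 1252 − 6.5(132.2) = 392.7
  N₂: 4710 (inert)
  CO₂: 0 + 4(132.2) = 528.8
  H₂O: 0 + 5(132.2) = 661
Total out = 6297 mol/min; y_CO₂ = 528.8 / 6297 = 0.08397.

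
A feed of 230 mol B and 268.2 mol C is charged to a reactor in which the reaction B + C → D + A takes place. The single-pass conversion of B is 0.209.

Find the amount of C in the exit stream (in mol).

220 mol

B reacted = 0.209 × 230 = 48.07 mol; ν_B = −1, so ξ = 48.07/1 = 48.07 mol.
Outlet amounts (n = n₀ + ν ξ):
  B: 230 − 1(48.07) = 181.9
  C: 268.2 − 1(48.07) = 220.1
  D: 0 + 1(48.07) = 48.07
  A: 0 + 1(48.07) = 48.07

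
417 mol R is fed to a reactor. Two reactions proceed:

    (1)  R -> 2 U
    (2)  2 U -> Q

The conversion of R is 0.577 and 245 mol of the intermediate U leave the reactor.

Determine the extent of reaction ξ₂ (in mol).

Conversion of R: R consumed = 1ξ₁ = 0.577 × 417 → ξ₁ = 240.6 mol.
U balance: n_U = 0 + 2ξ₁ − 2ξ₂ = 245 → ξ₂ = (2·240.6 − 245)/2 = 118.1 mol.
Outlet amounts (n = n₀ + Σ ν·ξ):
  R: 417 − 1(240.6) = 176.4
  U: 0 + 2(240.6) − 2(118.1) = 245
  Q: 0 + 1(118.1) = 118.1

ξ₂ = 118 mol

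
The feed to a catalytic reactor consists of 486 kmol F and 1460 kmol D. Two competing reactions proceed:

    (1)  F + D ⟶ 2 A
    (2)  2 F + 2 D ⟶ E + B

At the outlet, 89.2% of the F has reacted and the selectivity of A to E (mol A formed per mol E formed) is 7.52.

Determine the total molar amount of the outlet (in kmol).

Conversion of F: F consumed = 0.892 × 486 = 433.5 kmol = 1ξ₁ + 2ξ₂.
Selectivity: 2ξ₁ / (1ξ₂) = 7.52 → ξ₁ = 3.76 ξ₂.
Substitute: (1·3.76 + 2) ξ₂ = 433.5 → ξ₂ = 75.26 kmol, ξ₁ = 283 kmol.
Outlet amounts (n = n₀ + Σ ν·ξ):
  F: 486 − 1(283) − 2(75.26) = 52.49
  D: 1460 − 1(283) − 2(75.26) = 1026
  A: 0 + 2(283) = 566
  E: 0 + 1(75.26) = 75.26
  B: 0 + 1(75.26) = 75.26
Total out = 52.49 + 1026 + 566 + 75.26 + 75.26 = 1795 kmol.

1800 kmol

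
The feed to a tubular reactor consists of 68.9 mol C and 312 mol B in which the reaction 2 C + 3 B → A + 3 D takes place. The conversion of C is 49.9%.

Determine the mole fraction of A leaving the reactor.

C reacted = 0.499 × 68.9 = 34.38 mol; ν_C = −2, so ξ = 34.38/2 = 17.19 mol.
Outlet amounts (n = n₀ + ν ξ):
  C: 68.9 − 2(17.19) = 34.52
  B: 312 − 3(17.19) = 260.4
  A: 0 + 1(17.19) = 17.19
  D: 0 + 3(17.19) = 51.57
Total out = 363.7 mol; y_A = 17.19 / 363.7 = 0.04726.

0.0473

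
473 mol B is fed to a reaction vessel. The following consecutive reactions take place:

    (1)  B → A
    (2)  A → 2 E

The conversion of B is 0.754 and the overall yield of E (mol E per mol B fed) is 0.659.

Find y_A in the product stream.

0.319

Conversion of B: B consumed = 1ξ₁ = 0.754 × 473 → ξ₁ = 356.6 mol.
Yield of E: 2ξ₂ / 473 = 0.659 → ξ₂ = 155.9 mol.
Outlet amounts (n = n₀ + Σ ν·ξ):
  B: 473 − 1(356.6) = 116.4
  A: 0 + 1(356.6) − 1(155.9) = 200.8
  E: 0 + 2(155.9) = 311.7
Total out = 628.9 mol; y_A = 200.8 / 628.9 = 0.3193.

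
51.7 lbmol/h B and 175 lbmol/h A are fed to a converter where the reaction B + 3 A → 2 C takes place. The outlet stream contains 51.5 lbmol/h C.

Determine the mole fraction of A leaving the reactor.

0.558

For C: n = n₀ + 2ξ → 51.5 = 0 + 2ξ, giving ξ = 25.75 lbmol/h.
Outlet amounts (n = n₀ + ν ξ):
  B: 51.7 − 1(25.75) = 25.95
  A: 175 − 3(25.75) = 97.75
  C: 0 + 2(25.75) = 51.5
Total out = 175.2 lbmol/h; y_A = 97.75 / 175.2 = 0.5579.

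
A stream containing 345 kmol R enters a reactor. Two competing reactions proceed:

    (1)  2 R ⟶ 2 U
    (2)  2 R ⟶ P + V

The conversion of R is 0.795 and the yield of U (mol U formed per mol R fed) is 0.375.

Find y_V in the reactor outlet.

0.21

Yield of U: 2ξ₁ / 345 = 0.375 → ξ₁ = 64.69 kmol.
Conversion of R: 2ξ₁ + 2ξ₂ = 0.795 × 345 = 274.3 → ξ₂ = 72.45 kmol.
Outlet amounts (n = n₀ + Σ ν·ξ):
  R: 345 − 2(64.69) − 2(72.45) = 70.72
  U: 0 + 2(64.69) = 129.4
  P: 0 + 1(72.45) = 72.45
  V: 0 + 1(72.45) = 72.45
Total out = 345 kmol; y_V = 72.45 / 345 = 0.21.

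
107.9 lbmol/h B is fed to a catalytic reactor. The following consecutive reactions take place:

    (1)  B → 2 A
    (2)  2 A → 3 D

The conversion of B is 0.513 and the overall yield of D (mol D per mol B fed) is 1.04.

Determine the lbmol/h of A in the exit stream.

Conversion of B: B consumed = 1ξ₁ = 0.513 × 107.9 → ξ₁ = 55.35 lbmol/h.
Yield of D: 3ξ₂ / 107.9 = 1.04 → ξ₂ = 37.41 lbmol/h.
Outlet amounts (n = n₀ + Σ ν·ξ):
  B: 107.9 − 1(55.35) = 52.55
  A: 0 + 2(55.35) − 2(37.41) = 35.89
  D: 0 + 3(37.41) = 112.2

35.9 lbmol/h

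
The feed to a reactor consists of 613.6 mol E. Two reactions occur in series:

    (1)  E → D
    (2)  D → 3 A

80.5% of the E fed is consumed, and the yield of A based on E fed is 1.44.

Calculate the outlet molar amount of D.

Conversion of E: E consumed = 1ξ₁ = 0.805 × 613.6 → ξ₁ = 493.9 mol.
Yield of A: 3ξ₂ / 613.6 = 1.44 → ξ₂ = 294.5 mol.
Outlet amounts (n = n₀ + Σ ν·ξ):
  E: 613.6 − 1(493.9) = 119.7
  D: 0 + 1(493.9) − 1(294.5) = 199.4
  A: 0 + 3(294.5) = 883.6

199 mol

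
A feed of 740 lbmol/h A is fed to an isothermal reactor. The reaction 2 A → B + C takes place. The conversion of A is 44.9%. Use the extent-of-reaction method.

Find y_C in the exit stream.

0.225

A reacted = 0.449 × 740 = 332.3 lbmol/h; ν_A = −2, so ξ = 332.3/2 = 166.1 lbmol/h.
Outlet amounts (n = n₀ + ν ξ):
  A: 740 − 2(166.1) = 407.7
  B: 0 + 1(166.1) = 166.1
  C: 0 + 1(166.1) = 166.1
Total out = 740 lbmol/h; y_C = 166.1 / 740 = 0.2245.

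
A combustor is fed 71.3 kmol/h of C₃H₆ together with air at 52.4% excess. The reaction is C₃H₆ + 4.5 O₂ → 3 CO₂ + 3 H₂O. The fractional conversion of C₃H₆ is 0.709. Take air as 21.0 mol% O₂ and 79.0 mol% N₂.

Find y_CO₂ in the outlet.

Stoichiometric O₂ = 4.5 × 71.3 = 320.8 kmol/h; O₂ fed = 320.8 × 1.524 = 489 kmol/h.
N₂ fed = 489 × 79/21 = 1839 kmol/h.
Fuel reacted = 0.709 × 71.3 → ξ = 50.55 kmol/h.
Outlet (n = n₀ + ν ξ):
  C₃H₆: 71.3 − 1(50.55) = 20.75
  O₂: 489 − 4.5(50.55) = 261.5
  N₂: 1839 (inert)
  CO₂: 0 + 3(50.55) = 151.7
  H₂O: 0 + 3(50.55) = 151.7
Total out = 2425 kmol/h; y_CO₂ = 151.7 / 2425 = 0.06254.

0.0625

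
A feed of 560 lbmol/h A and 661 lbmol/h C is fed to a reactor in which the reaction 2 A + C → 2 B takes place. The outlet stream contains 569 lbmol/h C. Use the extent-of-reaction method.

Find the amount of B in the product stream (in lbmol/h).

For C: n = n₀ − 1ξ → 569 = 661 − 1ξ, giving ξ = 92 lbmol/h.
Outlet amounts (n = n₀ + ν ξ):
  A: 560 − 2(92) = 376
  C: 661 − 1(92) = 569
  B: 0 + 2(92) = 184

184 lbmol/h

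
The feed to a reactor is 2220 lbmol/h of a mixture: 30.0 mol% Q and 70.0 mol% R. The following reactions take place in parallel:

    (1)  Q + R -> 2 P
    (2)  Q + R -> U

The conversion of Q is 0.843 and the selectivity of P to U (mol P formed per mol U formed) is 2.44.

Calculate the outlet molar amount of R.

993 lbmol/h

Conversion of Q: Q consumed = 0.843 × 666 = 561.4 lbmol/h = 1ξ₁ + 1ξ₂.
Selectivity: 2ξ₁ / (1ξ₂) = 2.44 → ξ₁ = 1.22 ξ₂.
Substitute: (1·1.22 + 1) ξ₂ = 561.4 → ξ₂ = 252.9 lbmol/h, ξ₁ = 308.5 lbmol/h.
Outlet amounts (n = n₀ + Σ ν·ξ):
  Q: 666 − 1(308.5) − 1(252.9) = 104.6
  R: 1554 − 1(308.5) − 1(252.9) = 992.6
  P: 0 + 2(308.5) = 617.1
  U: 0 + 1(252.9) = 252.9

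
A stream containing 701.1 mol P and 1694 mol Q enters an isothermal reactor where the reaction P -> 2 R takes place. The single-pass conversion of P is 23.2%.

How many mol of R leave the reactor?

P reacted = 0.232 × 701.1 = 162.7 mol; ν_P = −1, so ξ = 162.7/1 = 162.7 mol.
Outlet amounts (n = n₀ + ν ξ):
  P: 701.1 − 1(162.7) = 538.4
  R: 0 + 2(162.7) = 325.3
  Q: 1694 (inert)

325 mol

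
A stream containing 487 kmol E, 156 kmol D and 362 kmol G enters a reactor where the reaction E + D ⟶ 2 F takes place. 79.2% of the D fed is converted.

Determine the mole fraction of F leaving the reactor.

D reacted = 0.792 × 156 = 123.6 kmol; ν_D = −1, so ξ = 123.6/1 = 123.6 kmol.
Outlet amounts (n = n₀ + ν ξ):
  E: 487 − 1(123.6) = 363.4
  D: 156 − 1(123.6) = 32.45
  F: 0 + 2(123.6) = 247.1
  G: 362 (inert)
Total out = 1005 kmol; y_F = 247.1 / 1005 = 0.2459.

0.246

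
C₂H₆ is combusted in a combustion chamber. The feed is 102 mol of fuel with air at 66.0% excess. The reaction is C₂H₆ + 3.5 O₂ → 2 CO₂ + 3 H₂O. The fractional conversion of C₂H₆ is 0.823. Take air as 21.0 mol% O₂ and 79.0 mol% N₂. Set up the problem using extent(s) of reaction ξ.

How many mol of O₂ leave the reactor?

299 mol

Stoichiometric O₂ = 3.5 × 102 = 357 mol; O₂ fed = 357 × 1.660 = 592.6 mol.
N₂ fed = 592.6 × 79/21 = 2229 mol.
Fuel reacted = 0.823 × 102 → ξ = 83.95 mol.
Outlet (n = n₀ + ν ξ):
  C₂H₆: 102 − 1(83.95) = 18.05
  O₂: 592.6 − 3.5(83.95) = 298.8
  N₂: 2229 (inert)
  CO₂: 0 + 2(83.95) = 167.9
  H₂O: 0 + 3(83.95) = 251.8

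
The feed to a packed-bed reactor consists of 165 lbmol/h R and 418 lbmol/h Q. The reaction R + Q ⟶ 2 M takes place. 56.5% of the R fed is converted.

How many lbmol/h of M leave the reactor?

R reacted = 0.565 × 165 = 93.22 lbmol/h; ν_R = −1, so ξ = 93.22/1 = 93.22 lbmol/h.
Outlet amounts (n = n₀ + ν ξ):
  R: 165 − 1(93.22) = 71.78
  Q: 418 − 1(93.22) = 324.8
  M: 0 + 2(93.22) = 186.4

186 lbmol/h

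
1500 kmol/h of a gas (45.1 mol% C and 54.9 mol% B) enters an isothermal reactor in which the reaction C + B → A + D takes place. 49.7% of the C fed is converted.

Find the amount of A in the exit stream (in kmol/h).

336 kmol/h

C reacted = 0.497 × 676.5 = 336.2 kmol/h; ν_C = −1, so ξ = 336.2/1 = 336.2 kmol/h.
Outlet amounts (n = n₀ + ν ξ):
  C: 676.5 − 1(336.2) = 340.3
  B: 823.5 − 1(336.2) = 487.3
  A: 0 + 1(336.2) = 336.2
  D: 0 + 1(336.2) = 336.2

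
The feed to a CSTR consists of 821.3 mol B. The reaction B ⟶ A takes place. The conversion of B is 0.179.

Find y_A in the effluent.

0.179

B reacted = 0.179 × 821.3 = 147 mol; ν_B = −1, so ξ = 147/1 = 147 mol.
Outlet amounts (n = n₀ + ν ξ):
  B: 821.3 − 1(147) = 674.3
  A: 0 + 1(147) = 147
Total out = 821.3 mol; y_A = 147 / 821.3 = 0.179.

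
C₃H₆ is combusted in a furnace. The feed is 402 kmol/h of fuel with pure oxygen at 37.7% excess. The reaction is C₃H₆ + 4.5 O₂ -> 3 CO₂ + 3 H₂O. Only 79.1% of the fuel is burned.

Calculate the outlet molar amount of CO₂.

954 kmol/h

Stoichiometric O₂ = 4.5 × 402 = 1809 kmol/h; O₂ fed = 1809 × 1.377 = 2491 kmol/h.
Fuel reacted = 0.791 × 402 → ξ = 318 kmol/h.
Outlet (n = n₀ + ν ξ):
  C₃H₆: 402 − 1(318) = 84.02
  O₂: 2491 − 4.5(318) = 1060
  CO₂: 0 + 3(318) = 953.9
  H₂O: 0 + 3(318) = 953.9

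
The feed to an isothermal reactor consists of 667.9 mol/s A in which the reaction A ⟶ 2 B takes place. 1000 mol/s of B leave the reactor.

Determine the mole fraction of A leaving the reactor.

0.144

For B: n = n₀ + 2ξ → 1000 = 0 + 2ξ, giving ξ = 500 mol/s.
Outlet amounts (n = n₀ + ν ξ):
  A: 667.9 − 1(500) = 167.9
  B: 0 + 2(500) = 1000
Total out = 1168 mol/s; y_A = 167.9 / 1168 = 0.1438.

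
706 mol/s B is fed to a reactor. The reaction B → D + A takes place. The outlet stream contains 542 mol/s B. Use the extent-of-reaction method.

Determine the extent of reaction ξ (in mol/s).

For B: n = n₀ − 1ξ → 542 = 706 − 1ξ, giving ξ = 164 mol/s.
Outlet amounts (n = n₀ + ν ξ):
  B: 706 − 1(164) = 542
  D: 0 + 1(164) = 164
  A: 0 + 1(164) = 164

ξ = 164 mol/s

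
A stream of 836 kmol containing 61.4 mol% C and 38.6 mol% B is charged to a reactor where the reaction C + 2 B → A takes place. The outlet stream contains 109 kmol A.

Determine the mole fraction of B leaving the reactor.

0.169

For A: n = n₀ + 1ξ → 109 = 0 + 1ξ, giving ξ = 109 kmol.
Outlet amounts (n = n₀ + ν ξ):
  C: 513.3 − 1(109) = 404.3
  B: 322.7 − 2(109) = 104.7
  A: 0 + 1(109) = 109
Total out = 618 kmol; y_B = 104.7 / 618 = 0.1694.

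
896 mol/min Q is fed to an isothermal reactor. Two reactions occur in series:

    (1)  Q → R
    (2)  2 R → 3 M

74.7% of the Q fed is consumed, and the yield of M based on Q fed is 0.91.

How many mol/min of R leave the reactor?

Conversion of Q: Q consumed = 1ξ₁ = 0.747 × 896 → ξ₁ = 669.3 mol/min.
Yield of M: 3ξ₂ / 896 = 0.91 → ξ₂ = 271.8 mol/min.
Outlet amounts (n = n₀ + Σ ν·ξ):
  Q: 896 − 1(669.3) = 226.7
  R: 0 + 1(669.3) − 2(271.8) = 125.7
  M: 0 + 3(271.8) = 815.4

126 mol/min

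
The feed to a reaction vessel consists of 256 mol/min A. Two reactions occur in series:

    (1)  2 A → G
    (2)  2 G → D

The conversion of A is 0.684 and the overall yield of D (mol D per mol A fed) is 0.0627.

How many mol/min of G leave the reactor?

55.4 mol/min

Conversion of A: A consumed = 2ξ₁ = 0.684 × 256 → ξ₁ = 87.55 mol/min.
Yield of D: 1ξ₂ / 256 = 0.0627 → ξ₂ = 16.05 mol/min.
Outlet amounts (n = n₀ + Σ ν·ξ):
  A: 256 − 2(87.55) = 80.9
  G: 0 + 1(87.55) − 2(16.05) = 55.45
  D: 0 + 1(16.05) = 16.05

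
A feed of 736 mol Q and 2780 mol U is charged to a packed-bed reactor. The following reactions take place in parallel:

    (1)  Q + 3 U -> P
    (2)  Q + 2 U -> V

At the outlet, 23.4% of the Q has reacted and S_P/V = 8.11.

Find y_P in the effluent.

Conversion of Q: Q consumed = 0.234 × 736 = 172.2 mol = 1ξ₁ + 1ξ₂.
Selectivity: 1ξ₁ / (1ξ₂) = 8.11 → ξ₁ = 8.11 ξ₂.
Substitute: (1·8.11 + 1) ξ₂ = 172.2 → ξ₂ = 18.9 mol, ξ₁ = 153.3 mol.
Outlet amounts (n = n₀ + Σ ν·ξ):
  Q: 736 − 1(153.3) − 1(18.9) = 563.8
  U: 2780 − 3(153.3) − 2(18.9) = 2282
  P: 0 + 1(153.3) = 153.3
  V: 0 + 1(18.9) = 18.9
Total out = 3018 mol; y_P = 153.3 / 3018 = 0.0508.

0.0508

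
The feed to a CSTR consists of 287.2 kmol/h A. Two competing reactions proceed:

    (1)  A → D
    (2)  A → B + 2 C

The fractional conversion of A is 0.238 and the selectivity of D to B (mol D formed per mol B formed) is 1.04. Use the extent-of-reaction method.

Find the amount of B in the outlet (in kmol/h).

33.5 kmol/h

Conversion of A: A consumed = 0.238 × 287.2 = 68.35 kmol/h = 1ξ₁ + 1ξ₂.
Selectivity: 1ξ₁ / (1ξ₂) = 1.04 → ξ₁ = 1.04 ξ₂.
Substitute: (1·1.04 + 1) ξ₂ = 68.35 → ξ₂ = 33.51 kmol/h, ξ₁ = 34.85 kmol/h.
Outlet amounts (n = n₀ + Σ ν·ξ):
  A: 287.2 − 1(34.85) − 1(33.51) = 218.8
  D: 0 + 1(34.85) = 34.85
  B: 0 + 1(33.51) = 33.51
  C: 0 + 2(33.51) = 67.01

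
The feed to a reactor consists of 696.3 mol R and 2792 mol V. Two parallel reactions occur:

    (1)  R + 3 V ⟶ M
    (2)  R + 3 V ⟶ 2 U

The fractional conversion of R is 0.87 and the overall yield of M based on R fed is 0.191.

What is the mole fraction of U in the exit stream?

0.441

Yield of M: 1ξ₁ / 696.3 = 0.191 → ξ₁ = 133 mol.
Conversion of R: 1ξ₁ + 1ξ₂ = 0.87 × 696.3 = 605.8 → ξ₂ = 472.8 mol.
Outlet amounts (n = n₀ + Σ ν·ξ):
  R: 696.3 − 1(133) − 1(472.8) = 90.52
  V: 2792 − 3(133) − 3(472.8) = 974.7
  M: 0 + 1(133) = 133
  U: 0 + 2(472.8) = 945.6
Total out = 2144 mol; y_U = 945.6 / 2144 = 0.4411.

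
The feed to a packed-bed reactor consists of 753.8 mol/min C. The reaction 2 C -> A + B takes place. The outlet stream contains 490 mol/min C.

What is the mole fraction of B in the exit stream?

0.175

For C: n = n₀ − 2ξ → 490 = 753.8 − 2ξ, giving ξ = 131.9 mol/min.
Outlet amounts (n = n₀ + ν ξ):
  C: 753.8 − 2(131.9) = 490
  A: 0 + 1(131.9) = 131.9
  B: 0 + 1(131.9) = 131.9
Total out = 753.8 mol/min; y_B = 131.9 / 753.8 = 0.175.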